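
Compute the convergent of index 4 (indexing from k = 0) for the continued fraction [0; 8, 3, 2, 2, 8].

Using pₖ = aₖpₖ₋₁ + pₖ₋₂, qₖ = aₖqₖ₋₁ + qₖ₋₂ (with p₋₁=1, p₋₂=0, q₋₁=0, q₋₂=1):
  k=0: a=0, p=0, q=1
  k=1: a=8, p=1, q=8
  k=2: a=3, p=3, q=25
  k=3: a=2, p=7, q=58
  k=4: a=2, p=17, q=141

17/141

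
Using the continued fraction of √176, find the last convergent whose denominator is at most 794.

√176 = [13; 3, 1, 3, 26, …] (period length 4).
Convergents:
  p_0/q_0 = 13/1
  p_1/q_1 = 40/3
  p_2/q_2 = 53/4
  p_3/q_3 = 199/15
  p_4/q_4 = 5227/394
  p_5/q_5 = 15880/1197
q_4 = 394 ≤ 794 < 1197 = q_5, so the answer is 5227/394.

5227/394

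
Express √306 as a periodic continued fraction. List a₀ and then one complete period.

[17; 2, 34]

a₀ = ⌊√306⌋ = 17.
With m₀=0, d₀=1 and mₖ₊₁ = dₖaₖ − mₖ, dₖ₊₁ = (n − mₖ₊₁²)/dₖ, aₖ₊₁ = ⌊(a₀+mₖ₊₁)/dₖ₊₁⌋:
  k=1: m=17, d=17, a=2
  k=2: m=17, d=1, a=34
d=1 and a=2a₀=34 at k=2, so the next step gives (m, d) = (17, 17) again — its k=1 value — and the period has length 2.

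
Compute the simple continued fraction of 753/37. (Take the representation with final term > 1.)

753 = 20*37 + 13
37 = 2*13 + 11
13 = 1*11 + 2
11 = 5*2 + 1
2 = 2*1 + 0  (stop)
So 753/37 = [20; 2, 1, 5, 2].

[20; 2, 1, 5, 2]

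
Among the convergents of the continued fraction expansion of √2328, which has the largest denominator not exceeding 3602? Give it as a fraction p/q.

74497/1544

√2328 = [48; 4, 96, …] (period length 2).
Convergents:
  p_0/q_0 = 48/1
  p_1/q_1 = 193/4
  p_2/q_2 = 18576/385
  p_3/q_3 = 74497/1544
  p_4/q_4 = 7170288/148609
q_3 = 1544 ≤ 3602 < 148609 = q_4, so the answer is 74497/1544.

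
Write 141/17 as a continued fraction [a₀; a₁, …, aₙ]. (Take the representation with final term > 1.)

141 = 8×17 + 5
17 = 3×5 + 2
5 = 2×2 + 1
2 = 2×1 + 0  (stop)
So 141/17 = [8; 3, 2, 2].

[8; 3, 2, 2]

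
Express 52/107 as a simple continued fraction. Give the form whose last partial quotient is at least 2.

52 = 0·107 + 52
107 = 2·52 + 3
52 = 17·3 + 1
3 = 3·1 + 0  (stop)
So 52/107 = [0; 2, 17, 3].

[0; 2, 17, 3]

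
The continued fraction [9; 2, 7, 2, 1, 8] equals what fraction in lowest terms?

Fold from the inside: start with 8/1.
  1 + 1/8 = 9/8
  2 + 8/9 = 26/9
  7 + 9/26 = 191/26
  2 + 26/191 = 408/191
  9 + 191/408 = 3863/408

3863/408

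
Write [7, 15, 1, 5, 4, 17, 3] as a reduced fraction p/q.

147457/20877

Using pₖ = aₖpₖ₋₁ + pₖ₋₂ and qₖ = aₖqₖ₋₁ + qₖ₋₂:
  k=0: a=7, p=7, q=1
  k=1: a=15, p=106, q=15
  k=2: a=1, p=113, q=16
  k=3: a=5, p=671, q=95
  k=4: a=4, p=2797, q=396
  k=5: a=17, p=48220, q=6827
  k=6: a=3, p=147457, q=20877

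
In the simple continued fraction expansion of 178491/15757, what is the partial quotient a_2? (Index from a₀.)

19

178491 = 11·15757 + 5164   →  a_0 = 11
15757 = 3·5164 + 265   →  a_1 = 3
5164 = 19·265 + 129   →  a_2 = 19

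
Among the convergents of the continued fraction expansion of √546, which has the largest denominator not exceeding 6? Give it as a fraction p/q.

√546 = [23; 2, 1, 2, 1, 2, 46, …] (period length 6).
Convergents:
  p_0/q_0 = 23/1
  p_1/q_1 = 47/2
  p_2/q_2 = 70/3
  p_3/q_3 = 187/8
q_2 = 3 ≤ 6 < 8 = q_3, so the answer is 70/3.

70/3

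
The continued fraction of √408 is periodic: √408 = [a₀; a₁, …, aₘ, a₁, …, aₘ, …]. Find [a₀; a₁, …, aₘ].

a₀ = ⌊√408⌋ = 20.
With m₀=0, d₀=1 and mₖ₊₁ = dₖaₖ − mₖ, dₖ₊₁ = (n − mₖ₊₁²)/dₖ, aₖ₊₁ = ⌊(a₀+mₖ₊₁)/dₖ₊₁⌋:
  k=1: m=20, d=8, a=5
  k=2: m=20, d=1, a=40
d=1 and a=2a₀=40 at k=2, so the next step gives (m, d) = (20, 8) again — its k=1 value — and the period has length 2.

[20; 5, 40]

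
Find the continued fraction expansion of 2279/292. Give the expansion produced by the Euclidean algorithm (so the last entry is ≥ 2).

[7; 1, 4, 8, 7]

2279 = 7×292 + 235
292 = 1×235 + 57
235 = 4×57 + 7
57 = 8×7 + 1
7 = 7×1 + 0  (stop)
So 2279/292 = [7; 1, 4, 8, 7].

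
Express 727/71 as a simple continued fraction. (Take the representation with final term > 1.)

727 = 10·71 + 17
71 = 4·17 + 3
17 = 5·3 + 2
3 = 1·2 + 1
2 = 2·1 + 0  (stop)
So 727/71 = [10; 4, 5, 1, 2].

[10; 4, 5, 1, 2]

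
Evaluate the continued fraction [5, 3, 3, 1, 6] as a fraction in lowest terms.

467/88

Fold from the inside: start with 6/1.
  1 + 1/6 = 7/6
  3 + 6/7 = 27/7
  3 + 7/27 = 88/27
  5 + 27/88 = 467/88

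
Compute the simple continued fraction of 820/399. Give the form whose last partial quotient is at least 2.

820 = 2×399 + 22
399 = 18×22 + 3
22 = 7×3 + 1
3 = 3×1 + 0  (stop)
So 820/399 = [2; 18, 7, 3].

[2; 18, 7, 3]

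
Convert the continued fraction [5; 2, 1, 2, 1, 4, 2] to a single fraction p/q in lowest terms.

Using pₖ = aₖpₖ₋₁ + pₖ₋₂ and qₖ = aₖqₖ₋₁ + qₖ₋₂:
  k=0: a=5, p=5, q=1
  k=1: a=2, p=11, q=2
  k=2: a=1, p=16, q=3
  k=3: a=2, p=43, q=8
  k=4: a=1, p=59, q=11
  k=5: a=4, p=279, q=52
  k=6: a=2, p=617, q=115

617/115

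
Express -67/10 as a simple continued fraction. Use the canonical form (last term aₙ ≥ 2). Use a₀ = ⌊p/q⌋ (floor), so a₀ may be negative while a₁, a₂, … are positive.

[-7; 3, 3]

-67 = -7×10 + 3
10 = 3×3 + 1
3 = 3×1 + 0  (stop)
So -67/10 = [-7; 3, 3].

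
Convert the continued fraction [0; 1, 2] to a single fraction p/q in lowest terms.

2/3

Fold from the inside: start with 2/1.
  1 + 1/2 = 3/2
  0 + 2/3 = 2/3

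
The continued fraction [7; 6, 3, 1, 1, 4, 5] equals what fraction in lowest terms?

7510/1049

Fold from the inside: start with 5/1.
  4 + 1/5 = 21/5
  1 + 5/21 = 26/21
  1 + 21/26 = 47/26
  3 + 26/47 = 167/47
  6 + 47/167 = 1049/167
  7 + 167/1049 = 7510/1049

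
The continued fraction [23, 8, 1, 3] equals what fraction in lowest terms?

Fold from the inside: start with 3/1.
  1 + 1/3 = 4/3
  8 + 3/4 = 35/4
  23 + 4/35 = 809/35

809/35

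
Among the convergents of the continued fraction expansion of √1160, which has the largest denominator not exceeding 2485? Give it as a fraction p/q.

39406/1157

√1160 = [34; 17, 68, …] (period length 2).
Convergents:
  p_0/q_0 = 34/1
  p_1/q_1 = 579/17
  p_2/q_2 = 39406/1157
  p_3/q_3 = 670481/19686
q_2 = 1157 ≤ 2485 < 19686 = q_3, so the answer is 39406/1157.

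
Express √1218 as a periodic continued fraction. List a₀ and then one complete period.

a₀ = ⌊√1218⌋ = 34.

[34; 1, 8, 1, 68]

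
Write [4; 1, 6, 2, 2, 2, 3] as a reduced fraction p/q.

Fold from the inside: start with 3/1.
  2 + 1/3 = 7/3
  2 + 3/7 = 17/7
  2 + 7/17 = 41/17
  6 + 17/41 = 263/41
  1 + 41/263 = 304/263
  4 + 263/304 = 1479/304

1479/304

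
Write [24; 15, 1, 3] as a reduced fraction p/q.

Using pₖ = aₖpₖ₋₁ + pₖ₋₂ and qₖ = aₖqₖ₋₁ + qₖ₋₂:
  k=0: a=24, p=24, q=1
  k=1: a=15, p=361, q=15
  k=2: a=1, p=385, q=16
  k=3: a=3, p=1516, q=63

1516/63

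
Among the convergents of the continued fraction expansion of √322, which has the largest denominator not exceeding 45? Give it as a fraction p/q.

323/18

√322 = [17; 1, 16, 1, 34, …] (period length 4).
Convergents:
  p_0/q_0 = 17/1
  p_1/q_1 = 18/1
  p_2/q_2 = 305/17
  p_3/q_3 = 323/18
  p_4/q_4 = 11287/629
q_3 = 18 ≤ 45 < 629 = q_4, so the answer is 323/18.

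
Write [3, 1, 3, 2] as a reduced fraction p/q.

34/9

Using pₖ = aₖpₖ₋₁ + pₖ₋₂ and qₖ = aₖqₖ₋₁ + qₖ₋₂:
  k=0: a=3, p=3, q=1
  k=1: a=1, p=4, q=1
  k=2: a=3, p=15, q=4
  k=3: a=2, p=34, q=9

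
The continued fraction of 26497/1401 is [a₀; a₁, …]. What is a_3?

26497 = 18·1401 + 1279   →  a_0 = 18
1401 = 1·1279 + 122   →  a_1 = 1
1279 = 10·122 + 59   →  a_2 = 10
122 = 2·59 + 4   →  a_3 = 2

2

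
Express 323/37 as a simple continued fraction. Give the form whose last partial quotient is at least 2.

323 = 8·37 + 27
37 = 1·27 + 10
27 = 2·10 + 7
10 = 1·7 + 3
7 = 2·3 + 1
3 = 3·1 + 0  (stop)
So 323/37 = [8; 1, 2, 1, 2, 3].

[8; 1, 2, 1, 2, 3]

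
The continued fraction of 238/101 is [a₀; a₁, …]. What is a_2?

238 = 2·101 + 36   →  a_0 = 2
101 = 2·36 + 29   →  a_1 = 2
36 = 1·29 + 7   →  a_2 = 1

1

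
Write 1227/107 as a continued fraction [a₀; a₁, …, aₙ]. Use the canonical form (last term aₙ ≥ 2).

[11; 2, 7, 7]

1227 = 11×107 + 50
107 = 2×50 + 7
50 = 7×7 + 1
7 = 7×1 + 0  (stop)
So 1227/107 = [11; 2, 7, 7].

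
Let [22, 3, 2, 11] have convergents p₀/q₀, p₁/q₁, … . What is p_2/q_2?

156/7

Using pₖ = aₖpₖ₋₁ + pₖ₋₂, qₖ = aₖqₖ₋₁ + qₖ₋₂ (with p₋₁=1, p₋₂=0, q₋₁=0, q₋₂=1):
  k=0: a=22, p=22, q=1
  k=1: a=3, p=67, q=3
  k=2: a=2, p=156, q=7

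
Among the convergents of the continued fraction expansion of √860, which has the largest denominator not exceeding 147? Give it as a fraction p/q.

3871/132

√860 = [29; 3, 14, 3, 58, …] (period length 4).
Convergents:
  p_0/q_0 = 29/1
  p_1/q_1 = 88/3
  p_2/q_2 = 1261/43
  p_3/q_3 = 3871/132
  p_4/q_4 = 225779/7699
q_3 = 132 ≤ 147 < 7699 = q_4, so the answer is 3871/132.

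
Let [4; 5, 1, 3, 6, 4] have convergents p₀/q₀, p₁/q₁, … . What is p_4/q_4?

Using pₖ = aₖpₖ₋₁ + pₖ₋₂, qₖ = aₖqₖ₋₁ + qₖ₋₂ (with p₋₁=1, p₋₂=0, q₋₁=0, q₋₂=1):
  k=0: a=4, p=4, q=1
  k=1: a=5, p=21, q=5
  k=2: a=1, p=25, q=6
  k=3: a=3, p=96, q=23
  k=4: a=6, p=601, q=144

601/144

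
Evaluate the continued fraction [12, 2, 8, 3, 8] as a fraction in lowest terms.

5500/441

Using pₖ = aₖpₖ₋₁ + pₖ₋₂ and qₖ = aₖqₖ₋₁ + qₖ₋₂:
  k=0: a=12, p=12, q=1
  k=1: a=2, p=25, q=2
  k=2: a=8, p=212, q=17
  k=3: a=3, p=661, q=53
  k=4: a=8, p=5500, q=441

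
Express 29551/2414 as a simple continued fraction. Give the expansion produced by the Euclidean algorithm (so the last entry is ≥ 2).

[12; 4, 7, 9, 9]

29551 = 12·2414 + 583
2414 = 4·583 + 82
583 = 7·82 + 9
82 = 9·9 + 1
9 = 9·1 + 0  (stop)
So 29551/2414 = [12; 4, 7, 9, 9].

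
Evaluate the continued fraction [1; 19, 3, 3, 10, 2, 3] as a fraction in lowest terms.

15246/14495

Using pₖ = aₖpₖ₋₁ + pₖ₋₂ and qₖ = aₖqₖ₋₁ + qₖ₋₂:
  k=0: a=1, p=1, q=1
  k=1: a=19, p=20, q=19
  k=2: a=3, p=61, q=58
  k=3: a=3, p=203, q=193
  k=4: a=10, p=2091, q=1988
  k=5: a=2, p=4385, q=4169
  k=6: a=3, p=15246, q=14495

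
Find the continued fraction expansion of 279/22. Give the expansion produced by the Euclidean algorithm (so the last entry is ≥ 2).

279 = 12·22 + 15
22 = 1·15 + 7
15 = 2·7 + 1
7 = 7·1 + 0  (stop)
So 279/22 = [12; 1, 2, 7].

[12; 1, 2, 7]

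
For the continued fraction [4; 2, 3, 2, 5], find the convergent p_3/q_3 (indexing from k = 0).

71/16

Using pₖ = aₖpₖ₋₁ + pₖ₋₂, qₖ = aₖqₖ₋₁ + qₖ₋₂ (with p₋₁=1, p₋₂=0, q₋₁=0, q₋₂=1):
  k=0: a=4, p=4, q=1
  k=1: a=2, p=9, q=2
  k=2: a=3, p=31, q=7
  k=3: a=2, p=71, q=16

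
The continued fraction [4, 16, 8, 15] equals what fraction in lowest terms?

7925/1951

Using pₖ = aₖpₖ₋₁ + pₖ₋₂ and qₖ = aₖqₖ₋₁ + qₖ₋₂:
  k=0: a=4, p=4, q=1
  k=1: a=16, p=65, q=16
  k=2: a=8, p=524, q=129
  k=3: a=15, p=7925, q=1951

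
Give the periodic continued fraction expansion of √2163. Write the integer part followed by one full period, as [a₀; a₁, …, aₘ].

a₀ = ⌊√2163⌋ = 46.
With m₀=0, d₀=1 and mₖ₊₁ = dₖaₖ − mₖ, dₖ₊₁ = (n − mₖ₊₁²)/dₖ, aₖ₊₁ = ⌊(a₀+mₖ₊₁)/dₖ₊₁⌋:
  k=1: m=46, d=47, a=1
  k=2: m=1, d=46, a=1
  k=3: m=45, d=3, a=30
  k=4: m=45, d=46, a=1
  k=5: m=1, d=47, a=1
  k=6: m=46, d=1, a=92
d=1 and a=2a₀=92 at k=6, so the next step gives (m, d) = (46, 47) again — its k=1 value — and the period has length 6.

[46; 1, 1, 30, 1, 1, 92]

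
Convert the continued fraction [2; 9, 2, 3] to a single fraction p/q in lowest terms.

139/66

Fold from the inside: start with 3/1.
  2 + 1/3 = 7/3
  9 + 3/7 = 66/7
  2 + 7/66 = 139/66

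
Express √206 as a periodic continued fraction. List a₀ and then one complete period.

a₀ = ⌊√206⌋ = 14.
With m₀=0, d₀=1 and mₖ₊₁ = dₖaₖ − mₖ, dₖ₊₁ = (n − mₖ₊₁²)/dₖ, aₖ₊₁ = ⌊(a₀+mₖ₊₁)/dₖ₊₁⌋:
  k=1: m=14, d=10, a=2
  k=2: m=6, d=17, a=1
  k=3: m=11, d=5, a=5
  k=4: m=14, d=2, a=14
  k=5: m=14, d=5, a=5
  k=6: m=11, d=17, a=1
  k=7: m=6, d=10, a=2
  k=8: m=14, d=1, a=28
d=1 and a=2a₀=28 at k=8, so the next step gives (m, d) = (14, 10) again — its k=1 value — and the period has length 8.

[14; 2, 1, 5, 14, 5, 1, 2, 28]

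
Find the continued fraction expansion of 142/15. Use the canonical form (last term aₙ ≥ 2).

142 = 9×15 + 7
15 = 2×7 + 1
7 = 7×1 + 0  (stop)
So 142/15 = [9; 2, 7].

[9; 2, 7]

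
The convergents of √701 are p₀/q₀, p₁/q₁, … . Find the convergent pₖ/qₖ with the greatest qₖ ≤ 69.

√701 = [26; 2, 10, 10, 2, 52, …] (period length 5).
Convergents:
  p_0/q_0 = 26/1
  p_1/q_1 = 53/2
  p_2/q_2 = 556/21
  p_3/q_3 = 5613/212
q_2 = 21 ≤ 69 < 212 = q_3, so the answer is 556/21.

556/21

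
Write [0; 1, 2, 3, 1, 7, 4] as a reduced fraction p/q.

Fold from the inside: start with 4/1.
  7 + 1/4 = 29/4
  1 + 4/29 = 33/29
  3 + 29/33 = 128/33
  2 + 33/128 = 289/128
  1 + 128/289 = 417/289
  0 + 289/417 = 289/417

289/417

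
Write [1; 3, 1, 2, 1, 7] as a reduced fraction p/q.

147/116

Using pₖ = aₖpₖ₋₁ + pₖ₋₂ and qₖ = aₖqₖ₋₁ + qₖ₋₂:
  k=0: a=1, p=1, q=1
  k=1: a=3, p=4, q=3
  k=2: a=1, p=5, q=4
  k=3: a=2, p=14, q=11
  k=4: a=1, p=19, q=15
  k=5: a=7, p=147, q=116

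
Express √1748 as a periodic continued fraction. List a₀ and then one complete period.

a₀ = ⌊√1748⌋ = 41.
With m₀=0, d₀=1 and mₖ₊₁ = dₖaₖ − mₖ, dₖ₊₁ = (n − mₖ₊₁²)/dₖ, aₖ₊₁ = ⌊(a₀+mₖ₊₁)/dₖ₊₁⌋:
  k=1: m=41, d=67, a=1
  k=2: m=26, d=16, a=4
  k=3: m=38, d=19, a=4
  k=4: m=38, d=16, a=4
  k=5: m=26, d=67, a=1
  k=6: m=41, d=1, a=82
d=1 and a=2a₀=82 at k=6, so the next step gives (m, d) = (41, 67) again — its k=1 value — and the period has length 6.

[41; 1, 4, 4, 4, 1, 82]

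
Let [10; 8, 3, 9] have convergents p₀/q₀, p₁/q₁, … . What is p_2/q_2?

Using pₖ = aₖpₖ₋₁ + pₖ₋₂, qₖ = aₖqₖ₋₁ + qₖ₋₂ (with p₋₁=1, p₋₂=0, q₋₁=0, q₋₂=1):
  k=0: a=10, p=10, q=1
  k=1: a=8, p=81, q=8
  k=2: a=3, p=253, q=25

253/25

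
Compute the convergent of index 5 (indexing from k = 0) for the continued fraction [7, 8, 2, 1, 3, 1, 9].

Using pₖ = aₖpₖ₋₁ + pₖ₋₂, qₖ = aₖqₖ₋₁ + qₖ₋₂ (with p₋₁=1, p₋₂=0, q₋₁=0, q₋₂=1):
  k=0: a=7, p=7, q=1
  k=1: a=8, p=57, q=8
  k=2: a=2, p=121, q=17
  k=3: a=1, p=178, q=25
  k=4: a=3, p=655, q=92
  k=5: a=1, p=833, q=117

833/117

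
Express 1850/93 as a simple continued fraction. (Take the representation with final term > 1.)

1850 = 19·93 + 83
93 = 1·83 + 10
83 = 8·10 + 3
10 = 3·3 + 1
3 = 3·1 + 0  (stop)
So 1850/93 = [19; 1, 8, 3, 3].

[19; 1, 8, 3, 3]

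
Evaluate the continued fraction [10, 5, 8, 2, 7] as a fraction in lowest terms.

6627/650

Using pₖ = aₖpₖ₋₁ + pₖ₋₂ and qₖ = aₖqₖ₋₁ + qₖ₋₂:
  k=0: a=10, p=10, q=1
  k=1: a=5, p=51, q=5
  k=2: a=8, p=418, q=41
  k=3: a=2, p=887, q=87
  k=4: a=7, p=6627, q=650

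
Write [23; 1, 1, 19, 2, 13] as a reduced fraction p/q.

Using pₖ = aₖpₖ₋₁ + pₖ₋₂ and qₖ = aₖqₖ₋₁ + qₖ₋₂:
  k=0: a=23, p=23, q=1
  k=1: a=1, p=24, q=1
  k=2: a=1, p=47, q=2
  k=3: a=19, p=917, q=39
  k=4: a=2, p=1881, q=80
  k=5: a=13, p=25370, q=1079

25370/1079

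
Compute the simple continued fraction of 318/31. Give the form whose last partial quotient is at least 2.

[10; 3, 1, 7]

318 = 10×31 + 8
31 = 3×8 + 7
8 = 1×7 + 1
7 = 7×1 + 0  (stop)
So 318/31 = [10; 3, 1, 7].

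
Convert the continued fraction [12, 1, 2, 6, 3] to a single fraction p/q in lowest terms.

761/60

Fold from the inside: start with 3/1.
  6 + 1/3 = 19/3
  2 + 3/19 = 41/19
  1 + 19/41 = 60/41
  12 + 41/60 = 761/60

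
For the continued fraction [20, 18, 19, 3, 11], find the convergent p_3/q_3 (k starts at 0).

20998/1047

Using pₖ = aₖpₖ₋₁ + pₖ₋₂, qₖ = aₖqₖ₋₁ + qₖ₋₂ (with p₋₁=1, p₋₂=0, q₋₁=0, q₋₂=1):
  k=0: a=20, p=20, q=1
  k=1: a=18, p=361, q=18
  k=2: a=19, p=6879, q=343
  k=3: a=3, p=20998, q=1047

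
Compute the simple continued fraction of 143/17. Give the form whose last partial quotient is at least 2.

143 = 8×17 + 7
17 = 2×7 + 3
7 = 2×3 + 1
3 = 3×1 + 0  (stop)
So 143/17 = [8; 2, 2, 3].

[8; 2, 2, 3]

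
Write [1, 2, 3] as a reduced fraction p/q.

10/7

Fold from the inside: start with 3/1.
  2 + 1/3 = 7/3
  1 + 3/7 = 10/7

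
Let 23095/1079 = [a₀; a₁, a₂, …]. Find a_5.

2

23095 = 21·1079 + 436   →  a_0 = 21
1079 = 2·436 + 207   →  a_1 = 2
436 = 2·207 + 22   →  a_2 = 2
207 = 9·22 + 9   →  a_3 = 9
22 = 2·9 + 4   →  a_4 = 2
9 = 2·4 + 1   →  a_5 = 2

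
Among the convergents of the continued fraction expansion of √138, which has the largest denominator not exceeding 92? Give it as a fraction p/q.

√138 = [11; 1, 2, 1, 22, …] (period length 4).
Convergents:
  p_0/q_0 = 11/1
  p_1/q_1 = 12/1
  p_2/q_2 = 35/3
  p_3/q_3 = 47/4
  p_4/q_4 = 1069/91
  p_5/q_5 = 1116/95
q_4 = 91 ≤ 92 < 95 = q_5, so the answer is 1069/91.

1069/91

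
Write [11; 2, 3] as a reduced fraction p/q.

80/7

Using pₖ = aₖpₖ₋₁ + pₖ₋₂ and qₖ = aₖqₖ₋₁ + qₖ₋₂:
  k=0: a=11, p=11, q=1
  k=1: a=2, p=23, q=2
  k=2: a=3, p=80, q=7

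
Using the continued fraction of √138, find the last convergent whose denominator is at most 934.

√138 = [11; 1, 2, 1, 22, …] (period length 4).
Convergents:
  p_0/q_0 = 11/1
  p_1/q_1 = 12/1
  p_2/q_2 = 35/3
  p_3/q_3 = 47/4
  p_4/q_4 = 1069/91
  p_5/q_5 = 1116/95
  p_6/q_6 = 3301/281
  p_7/q_7 = 4417/376
  p_8/q_8 = 100475/8553
q_7 = 376 ≤ 934 < 8553 = q_8, so the answer is 4417/376.

4417/376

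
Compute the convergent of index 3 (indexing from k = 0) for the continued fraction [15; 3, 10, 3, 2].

Using pₖ = aₖpₖ₋₁ + pₖ₋₂, qₖ = aₖqₖ₋₁ + qₖ₋₂ (with p₋₁=1, p₋₂=0, q₋₁=0, q₋₂=1):
  k=0: a=15, p=15, q=1
  k=1: a=3, p=46, q=3
  k=2: a=10, p=475, q=31
  k=3: a=3, p=1471, q=96

1471/96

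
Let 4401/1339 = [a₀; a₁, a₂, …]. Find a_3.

18

4401 = 3·1339 + 384   →  a_0 = 3
1339 = 3·384 + 187   →  a_1 = 3
384 = 2·187 + 10   →  a_2 = 2
187 = 18·10 + 7   →  a_3 = 18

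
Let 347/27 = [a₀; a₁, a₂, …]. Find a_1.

347 = 12·27 + 23   →  a_0 = 12
27 = 1·23 + 4   →  a_1 = 1

1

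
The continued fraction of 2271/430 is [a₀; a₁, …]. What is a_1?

3

2271 = 5·430 + 121   →  a_0 = 5
430 = 3·121 + 67   →  a_1 = 3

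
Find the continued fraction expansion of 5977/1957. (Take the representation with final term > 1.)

[3; 18, 2, 6, 8]

5977 = 3*1957 + 106
1957 = 18*106 + 49
106 = 2*49 + 8
49 = 6*8 + 1
8 = 8*1 + 0  (stop)
So 5977/1957 = [3; 18, 2, 6, 8].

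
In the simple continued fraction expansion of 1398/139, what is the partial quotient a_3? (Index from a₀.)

1398 = 10·139 + 8   →  a_0 = 10
139 = 17·8 + 3   →  a_1 = 17
8 = 2·3 + 2   →  a_2 = 2
3 = 1·2 + 1   →  a_3 = 1

1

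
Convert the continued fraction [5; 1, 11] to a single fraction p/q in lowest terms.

71/12

Using pₖ = aₖpₖ₋₁ + pₖ₋₂ and qₖ = aₖqₖ₋₁ + qₖ₋₂:
  k=0: a=5, p=5, q=1
  k=1: a=1, p=6, q=1
  k=2: a=11, p=71, q=12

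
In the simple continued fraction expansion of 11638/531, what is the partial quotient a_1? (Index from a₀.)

11638 = 21·531 + 487   →  a_0 = 21
531 = 1·487 + 44   →  a_1 = 1

1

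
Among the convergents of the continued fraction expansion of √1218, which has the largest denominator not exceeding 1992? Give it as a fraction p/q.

24395/699

√1218 = [34; 1, 8, 1, 68, …] (period length 4).
Convergents:
  p_0/q_0 = 34/1
  p_1/q_1 = 35/1
  p_2/q_2 = 314/9
  p_3/q_3 = 349/10
  p_4/q_4 = 24046/689
  p_5/q_5 = 24395/699
  p_6/q_6 = 219206/6281
q_5 = 699 ≤ 1992 < 6281 = q_6, so the answer is 24395/699.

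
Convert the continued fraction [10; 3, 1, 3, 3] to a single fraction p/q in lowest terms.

Using pₖ = aₖpₖ₋₁ + pₖ₋₂ and qₖ = aₖqₖ₋₁ + qₖ₋₂:
  k=0: a=10, p=10, q=1
  k=1: a=3, p=31, q=3
  k=2: a=1, p=41, q=4
  k=3: a=3, p=154, q=15
  k=4: a=3, p=503, q=49

503/49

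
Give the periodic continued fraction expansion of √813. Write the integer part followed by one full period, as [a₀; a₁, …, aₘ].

[28; 1, 1, 18, 1, 1, 56]

a₀ = ⌊√813⌋ = 28.
With m₀=0, d₀=1 and mₖ₊₁ = dₖaₖ − mₖ, dₖ₊₁ = (n − mₖ₊₁²)/dₖ, aₖ₊₁ = ⌊(a₀+mₖ₊₁)/dₖ₊₁⌋:
  k=1: m=28, d=29, a=1
  k=2: m=1, d=28, a=1
  k=3: m=27, d=3, a=18
  k=4: m=27, d=28, a=1
  k=5: m=1, d=29, a=1
  k=6: m=28, d=1, a=56
d=1 and a=2a₀=56 at k=6, so the next step gives (m, d) = (28, 29) again — its k=1 value — and the period has length 6.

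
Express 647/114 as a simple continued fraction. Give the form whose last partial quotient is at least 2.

647 = 5*114 + 77
114 = 1*77 + 37
77 = 2*37 + 3
37 = 12*3 + 1
3 = 3*1 + 0  (stop)
So 647/114 = [5; 1, 2, 12, 3].

[5; 1, 2, 12, 3]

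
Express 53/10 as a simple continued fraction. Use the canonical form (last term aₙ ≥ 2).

[5; 3, 3]

53 = 5*10 + 3
10 = 3*3 + 1
3 = 3*1 + 0  (stop)
So 53/10 = [5; 3, 3].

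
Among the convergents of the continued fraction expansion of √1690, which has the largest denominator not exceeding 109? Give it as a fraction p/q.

3001/73

√1690 = [41; 9, 8, 9, 82, …] (period length 4).
Convergents:
  p_0/q_0 = 41/1
  p_1/q_1 = 370/9
  p_2/q_2 = 3001/73
  p_3/q_3 = 27379/666
q_2 = 73 ≤ 109 < 666 = q_3, so the answer is 3001/73.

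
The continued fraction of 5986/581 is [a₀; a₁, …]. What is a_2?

5986 = 10·581 + 176   →  a_0 = 10
581 = 3·176 + 53   →  a_1 = 3
176 = 3·53 + 17   →  a_2 = 3

3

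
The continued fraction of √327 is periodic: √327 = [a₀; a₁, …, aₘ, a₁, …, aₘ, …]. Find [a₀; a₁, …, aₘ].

a₀ = ⌊√327⌋ = 18.
With m₀=0, d₀=1 and mₖ₊₁ = dₖaₖ − mₖ, dₖ₊₁ = (n − mₖ₊₁²)/dₖ, aₖ₊₁ = ⌊(a₀+mₖ₊₁)/dₖ₊₁⌋:
  k=1: m=18, d=3, a=12
  k=2: m=18, d=1, a=36
d=1 and a=2a₀=36 at k=2, so the next step gives (m, d) = (18, 3) again — its k=1 value — and the period has length 2.

[18; 12, 36]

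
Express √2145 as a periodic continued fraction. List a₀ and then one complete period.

a₀ = ⌊√2145⌋ = 46.
With m₀=0, d₀=1 and mₖ₊₁ = dₖaₖ − mₖ, dₖ₊₁ = (n − mₖ₊₁²)/dₖ, aₖ₊₁ = ⌊(a₀+mₖ₊₁)/dₖ₊₁⌋:
  k=1: m=46, d=29, a=3
  k=2: m=41, d=16, a=5
  k=3: m=39, d=39, a=2
  k=4: m=39, d=16, a=5
  k=5: m=41, d=29, a=3
  k=6: m=46, d=1, a=92
d=1 and a=2a₀=92 at k=6, so the next step gives (m, d) = (46, 29) again — its k=1 value — and the period has length 6.

[46; 3, 5, 2, 5, 3, 92]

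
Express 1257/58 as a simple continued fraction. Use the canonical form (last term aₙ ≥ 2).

[21; 1, 2, 19]

1257 = 21×58 + 39
58 = 1×39 + 19
39 = 2×19 + 1
19 = 19×1 + 0  (stop)
So 1257/58 = [21; 1, 2, 19].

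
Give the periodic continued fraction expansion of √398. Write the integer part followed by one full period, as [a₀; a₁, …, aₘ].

[19; 1, 18, 1, 38]

a₀ = ⌊√398⌋ = 19.
With m₀=0, d₀=1 and mₖ₊₁ = dₖaₖ − mₖ, dₖ₊₁ = (n − mₖ₊₁²)/dₖ, aₖ₊₁ = ⌊(a₀+mₖ₊₁)/dₖ₊₁⌋:
  k=1: m=19, d=37, a=1
  k=2: m=18, d=2, a=18
  k=3: m=18, d=37, a=1
  k=4: m=19, d=1, a=38
d=1 and a=2a₀=38 at k=4, so the next step gives (m, d) = (19, 37) again — its k=1 value — and the period has length 4.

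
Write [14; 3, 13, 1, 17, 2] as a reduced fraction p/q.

Fold from the inside: start with 2/1.
  17 + 1/2 = 35/2
  1 + 2/35 = 37/35
  13 + 35/37 = 516/37
  3 + 37/516 = 1585/516
  14 + 516/1585 = 22706/1585

22706/1585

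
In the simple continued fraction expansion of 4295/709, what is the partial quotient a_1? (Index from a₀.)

17

4295 = 6·709 + 41   →  a_0 = 6
709 = 17·41 + 12   →  a_1 = 17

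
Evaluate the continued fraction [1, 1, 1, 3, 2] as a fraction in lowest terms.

Fold from the inside: start with 2/1.
  3 + 1/2 = 7/2
  1 + 2/7 = 9/7
  1 + 7/9 = 16/9
  1 + 9/16 = 25/16

25/16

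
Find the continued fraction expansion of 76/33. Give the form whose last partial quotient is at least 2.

76 = 2·33 + 10
33 = 3·10 + 3
10 = 3·3 + 1
3 = 3·1 + 0  (stop)
So 76/33 = [2; 3, 3, 3].

[2; 3, 3, 3]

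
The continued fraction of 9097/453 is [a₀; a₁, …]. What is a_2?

9097 = 20·453 + 37   →  a_0 = 20
453 = 12·37 + 9   →  a_1 = 12
37 = 4·9 + 1   →  a_2 = 4

4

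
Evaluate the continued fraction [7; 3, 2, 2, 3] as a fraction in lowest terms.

Using pₖ = aₖpₖ₋₁ + pₖ₋₂ and qₖ = aₖqₖ₋₁ + qₖ₋₂:
  k=0: a=7, p=7, q=1
  k=1: a=3, p=22, q=3
  k=2: a=2, p=51, q=7
  k=3: a=2, p=124, q=17
  k=4: a=3, p=423, q=58

423/58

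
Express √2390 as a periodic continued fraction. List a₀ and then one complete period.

a₀ = ⌊√2390⌋ = 48.
With m₀=0, d₀=1 and mₖ₊₁ = dₖaₖ − mₖ, dₖ₊₁ = (n − mₖ₊₁²)/dₖ, aₖ₊₁ = ⌊(a₀+mₖ₊₁)/dₖ₊₁⌋:
  k=1: m=48, d=86, a=1
  k=2: m=38, d=11, a=7
  k=3: m=39, d=79, a=1
  k=4: m=40, d=10, a=8
  k=5: m=40, d=79, a=1
  k=6: m=39, d=11, a=7
  k=7: m=38, d=86, a=1
  k=8: m=48, d=1, a=96
d=1 and a=2a₀=96 at k=8, so the next step gives (m, d) = (48, 86) again — its k=1 value — and the period has length 8.

[48; 1, 7, 1, 8, 1, 7, 1, 96]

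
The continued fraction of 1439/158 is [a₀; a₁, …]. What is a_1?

9

1439 = 9·158 + 17   →  a_0 = 9
158 = 9·17 + 5   →  a_1 = 9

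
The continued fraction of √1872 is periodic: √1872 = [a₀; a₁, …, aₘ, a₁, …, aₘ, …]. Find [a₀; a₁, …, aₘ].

a₀ = ⌊√1872⌋ = 43.

[43; 3, 1, 3, 86]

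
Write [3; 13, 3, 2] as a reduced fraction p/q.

286/93

Using pₖ = aₖpₖ₋₁ + pₖ₋₂ and qₖ = aₖqₖ₋₁ + qₖ₋₂:
  k=0: a=3, p=3, q=1
  k=1: a=13, p=40, q=13
  k=2: a=3, p=123, q=40
  k=3: a=2, p=286, q=93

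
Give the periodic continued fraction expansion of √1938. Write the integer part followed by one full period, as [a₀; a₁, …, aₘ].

[44; 44, 88]

a₀ = ⌊√1938⌋ = 44.
With m₀=0, d₀=1 and mₖ₊₁ = dₖaₖ − mₖ, dₖ₊₁ = (n − mₖ₊₁²)/dₖ, aₖ₊₁ = ⌊(a₀+mₖ₊₁)/dₖ₊₁⌋:
  k=1: m=44, d=2, a=44
  k=2: m=44, d=1, a=88
d=1 and a=2a₀=88 at k=2, so the next step gives (m, d) = (44, 2) again — its k=1 value — and the period has length 2.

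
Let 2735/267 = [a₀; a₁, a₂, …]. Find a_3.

3

2735 = 10·267 + 65   →  a_0 = 10
267 = 4·65 + 7   →  a_1 = 4
65 = 9·7 + 2   →  a_2 = 9
7 = 3·2 + 1   →  a_3 = 3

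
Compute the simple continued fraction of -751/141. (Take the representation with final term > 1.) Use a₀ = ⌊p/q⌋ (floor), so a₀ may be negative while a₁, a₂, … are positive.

[-6; 1, 2, 15, 3]

-751 = -6×141 + 95
141 = 1×95 + 46
95 = 2×46 + 3
46 = 15×3 + 1
3 = 3×1 + 0  (stop)
So -751/141 = [-6; 1, 2, 15, 3].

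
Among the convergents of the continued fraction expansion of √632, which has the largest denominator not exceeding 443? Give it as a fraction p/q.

7743/308

√632 = [25; 7, 6, 7, 50, …] (period length 4).
Convergents:
  p_0/q_0 = 25/1
  p_1/q_1 = 176/7
  p_2/q_2 = 1081/43
  p_3/q_3 = 7743/308
  p_4/q_4 = 388231/15443
q_3 = 308 ≤ 443 < 15443 = q_4, so the answer is 7743/308.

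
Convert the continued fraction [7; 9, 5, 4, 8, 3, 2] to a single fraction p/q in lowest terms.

Using pₖ = aₖpₖ₋₁ + pₖ₋₂ and qₖ = aₖqₖ₋₁ + qₖ₋₂:
  k=0: a=7, p=7, q=1
  k=1: a=9, p=64, q=9
  k=2: a=5, p=327, q=46
  k=3: a=4, p=1372, q=193
  k=4: a=8, p=11303, q=1590
  k=5: a=3, p=35281, q=4963
  k=6: a=2, p=81865, q=11516

81865/11516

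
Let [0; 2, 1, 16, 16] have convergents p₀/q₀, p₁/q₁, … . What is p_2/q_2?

Using pₖ = aₖpₖ₋₁ + pₖ₋₂, qₖ = aₖqₖ₋₁ + qₖ₋₂ (with p₋₁=1, p₋₂=0, q₋₁=0, q₋₂=1):
  k=0: a=0, p=0, q=1
  k=1: a=2, p=1, q=2
  k=2: a=1, p=1, q=3

1/3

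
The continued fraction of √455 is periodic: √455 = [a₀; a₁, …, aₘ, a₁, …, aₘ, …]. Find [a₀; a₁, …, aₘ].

[21; 3, 42]

a₀ = ⌊√455⌋ = 21.
With m₀=0, d₀=1 and mₖ₊₁ = dₖaₖ − mₖ, dₖ₊₁ = (n − mₖ₊₁²)/dₖ, aₖ₊₁ = ⌊(a₀+mₖ₊₁)/dₖ₊₁⌋:
  k=1: m=21, d=14, a=3
  k=2: m=21, d=1, a=42
d=1 and a=2a₀=42 at k=2, so the next step gives (m, d) = (21, 14) again — its k=1 value — and the period has length 2.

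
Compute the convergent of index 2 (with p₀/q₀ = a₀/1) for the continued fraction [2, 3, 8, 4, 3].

58/25

Using pₖ = aₖpₖ₋₁ + pₖ₋₂, qₖ = aₖqₖ₋₁ + qₖ₋₂ (with p₋₁=1, p₋₂=0, q₋₁=0, q₋₂=1):
  k=0: a=2, p=2, q=1
  k=1: a=3, p=7, q=3
  k=2: a=8, p=58, q=25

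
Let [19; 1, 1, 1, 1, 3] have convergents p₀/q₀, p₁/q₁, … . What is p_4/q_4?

98/5

Using pₖ = aₖpₖ₋₁ + pₖ₋₂, qₖ = aₖqₖ₋₁ + qₖ₋₂ (with p₋₁=1, p₋₂=0, q₋₁=0, q₋₂=1):
  k=0: a=19, p=19, q=1
  k=1: a=1, p=20, q=1
  k=2: a=1, p=39, q=2
  k=3: a=1, p=59, q=3
  k=4: a=1, p=98, q=5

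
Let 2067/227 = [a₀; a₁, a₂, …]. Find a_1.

9

2067 = 9·227 + 24   →  a_0 = 9
227 = 9·24 + 11   →  a_1 = 9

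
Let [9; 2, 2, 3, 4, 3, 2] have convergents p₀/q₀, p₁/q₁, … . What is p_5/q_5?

Using pₖ = aₖpₖ₋₁ + pₖ₋₂, qₖ = aₖqₖ₋₁ + qₖ₋₂ (with p₋₁=1, p₋₂=0, q₋₁=0, q₋₂=1):
  k=0: a=9, p=9, q=1
  k=1: a=2, p=19, q=2
  k=2: a=2, p=47, q=5
  k=3: a=3, p=160, q=17
  k=4: a=4, p=687, q=73
  k=5: a=3, p=2221, q=236

2221/236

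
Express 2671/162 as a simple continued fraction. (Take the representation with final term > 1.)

2671 = 16×162 + 79
162 = 2×79 + 4
79 = 19×4 + 3
4 = 1×3 + 1
3 = 3×1 + 0  (stop)
So 2671/162 = [16; 2, 19, 1, 3].

[16; 2, 19, 1, 3]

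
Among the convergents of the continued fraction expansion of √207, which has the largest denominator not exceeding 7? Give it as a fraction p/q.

√207 = [14; 2, 1, 1, 2, 1, 1, 2, 28, …] (period length 8).
Convergents:
  p_0/q_0 = 14/1
  p_1/q_1 = 29/2
  p_2/q_2 = 43/3
  p_3/q_3 = 72/5
  p_4/q_4 = 187/13
q_3 = 5 ≤ 7 < 13 = q_4, so the answer is 72/5.

72/5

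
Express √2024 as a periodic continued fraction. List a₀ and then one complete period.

[44; 1, 88]

a₀ = ⌊√2024⌋ = 44.
With m₀=0, d₀=1 and mₖ₊₁ = dₖaₖ − mₖ, dₖ₊₁ = (n − mₖ₊₁²)/dₖ, aₖ₊₁ = ⌊(a₀+mₖ₊₁)/dₖ₊₁⌋:
  k=1: m=44, d=88, a=1
  k=2: m=44, d=1, a=88
d=1 and a=2a₀=88 at k=2, so the next step gives (m, d) = (44, 88) again — its k=1 value — and the period has length 2.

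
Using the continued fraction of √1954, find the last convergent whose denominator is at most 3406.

√1954 = [44; 4, 1, 9, 44, 9, 1, 4, 88, …] (period length 8).
Convergents:
  p_0/q_0 = 44/1
  p_1/q_1 = 177/4
  p_2/q_2 = 221/5
  p_3/q_3 = 2166/49
  p_4/q_4 = 95525/2161
  p_5/q_5 = 861891/19498
q_4 = 2161 ≤ 3406 < 19498 = q_5, so the answer is 95525/2161.

95525/2161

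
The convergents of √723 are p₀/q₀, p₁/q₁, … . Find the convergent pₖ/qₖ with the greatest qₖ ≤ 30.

242/9

√723 = [26; 1, 7, 1, 52, …] (period length 4).
Convergents:
  p_0/q_0 = 26/1
  p_1/q_1 = 27/1
  p_2/q_2 = 215/8
  p_3/q_3 = 242/9
  p_4/q_4 = 12799/476
q_3 = 9 ≤ 30 < 476 = q_4, so the answer is 242/9.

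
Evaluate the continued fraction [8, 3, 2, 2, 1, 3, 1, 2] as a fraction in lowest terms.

Using pₖ = aₖpₖ₋₁ + pₖ₋₂ and qₖ = aₖqₖ₋₁ + qₖ₋₂:
  k=0: a=8, p=8, q=1
  k=1: a=3, p=25, q=3
  k=2: a=2, p=58, q=7
  k=3: a=2, p=141, q=17
  k=4: a=1, p=199, q=24
  k=5: a=3, p=738, q=89
  k=6: a=1, p=937, q=113
  k=7: a=2, p=2612, q=315

2612/315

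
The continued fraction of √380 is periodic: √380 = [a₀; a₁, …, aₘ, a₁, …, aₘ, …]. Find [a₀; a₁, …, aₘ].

[19; 2, 38]

a₀ = ⌊√380⌋ = 19.
With m₀=0, d₀=1 and mₖ₊₁ = dₖaₖ − mₖ, dₖ₊₁ = (n − mₖ₊₁²)/dₖ, aₖ₊₁ = ⌊(a₀+mₖ₊₁)/dₖ₊₁⌋:
  k=1: m=19, d=19, a=2
  k=2: m=19, d=1, a=38
d=1 and a=2a₀=38 at k=2, so the next step gives (m, d) = (19, 19) again — its k=1 value — and the period has length 2.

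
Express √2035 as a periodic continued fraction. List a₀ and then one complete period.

[45; 9, 90]

a₀ = ⌊√2035⌋ = 45.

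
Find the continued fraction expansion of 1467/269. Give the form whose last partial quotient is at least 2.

1467 = 5×269 + 122
269 = 2×122 + 25
122 = 4×25 + 22
25 = 1×22 + 3
22 = 7×3 + 1
3 = 3×1 + 0  (stop)
So 1467/269 = [5; 2, 4, 1, 7, 3].

[5; 2, 4, 1, 7, 3]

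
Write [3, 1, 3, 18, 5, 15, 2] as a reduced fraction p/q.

43483/11585

Fold from the inside: start with 2/1.
  15 + 1/2 = 31/2
  5 + 2/31 = 157/31
  18 + 31/157 = 2857/157
  3 + 157/2857 = 8728/2857
  1 + 2857/8728 = 11585/8728
  3 + 8728/11585 = 43483/11585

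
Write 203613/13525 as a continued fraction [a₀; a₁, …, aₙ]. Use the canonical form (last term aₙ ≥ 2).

203613 = 15×13525 + 738
13525 = 18×738 + 241
738 = 3×241 + 15
241 = 16×15 + 1
15 = 15×1 + 0  (stop)
So 203613/13525 = [15; 18, 3, 16, 15].

[15; 18, 3, 16, 15]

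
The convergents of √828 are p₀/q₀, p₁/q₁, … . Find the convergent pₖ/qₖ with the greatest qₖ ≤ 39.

892/31

√828 = [28; 1, 3, 2, 3, 1, 56, …] (period length 6).
Convergents:
  p_0/q_0 = 28/1
  p_1/q_1 = 29/1
  p_2/q_2 = 115/4
  p_3/q_3 = 259/9
  p_4/q_4 = 892/31
  p_5/q_5 = 1151/40
q_4 = 31 ≤ 39 < 40 = q_5, so the answer is 892/31.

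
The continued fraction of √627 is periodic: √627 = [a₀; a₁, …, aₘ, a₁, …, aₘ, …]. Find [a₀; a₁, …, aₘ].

a₀ = ⌊√627⌋ = 25.
With m₀=0, d₀=1 and mₖ₊₁ = dₖaₖ − mₖ, dₖ₊₁ = (n − mₖ₊₁²)/dₖ, aₖ₊₁ = ⌊(a₀+mₖ₊₁)/dₖ₊₁⌋:
  k=1: m=25, d=2, a=25
  k=2: m=25, d=1, a=50
d=1 and a=2a₀=50 at k=2, so the next step gives (m, d) = (25, 2) again — its k=1 value — and the period has length 2.

[25; 25, 50]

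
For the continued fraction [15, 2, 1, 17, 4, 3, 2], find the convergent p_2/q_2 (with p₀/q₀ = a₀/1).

Using pₖ = aₖpₖ₋₁ + pₖ₋₂, qₖ = aₖqₖ₋₁ + qₖ₋₂ (with p₋₁=1, p₋₂=0, q₋₁=0, q₋₂=1):
  k=0: a=15, p=15, q=1
  k=1: a=2, p=31, q=2
  k=2: a=1, p=46, q=3

46/3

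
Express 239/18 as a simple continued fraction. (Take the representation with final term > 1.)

239 = 13×18 + 5
18 = 3×5 + 3
5 = 1×3 + 2
3 = 1×2 + 1
2 = 2×1 + 0  (stop)
So 239/18 = [13; 3, 1, 1, 2].

[13; 3, 1, 1, 2]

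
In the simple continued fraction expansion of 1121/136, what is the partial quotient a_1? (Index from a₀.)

4

1121 = 8·136 + 33   →  a_0 = 8
136 = 4·33 + 4   →  a_1 = 4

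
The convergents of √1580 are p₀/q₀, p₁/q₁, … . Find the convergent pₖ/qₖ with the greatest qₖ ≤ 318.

√1580 = [39; 1, 2, 1, 78, …] (period length 4).
Convergents:
  p_0/q_0 = 39/1
  p_1/q_1 = 40/1
  p_2/q_2 = 119/3
  p_3/q_3 = 159/4
  p_4/q_4 = 12521/315
  p_5/q_5 = 12680/319
q_4 = 315 ≤ 318 < 319 = q_5, so the answer is 12521/315.

12521/315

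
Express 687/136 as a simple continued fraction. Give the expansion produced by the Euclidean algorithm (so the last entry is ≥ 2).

[5; 19, 2, 3]

687 = 5×136 + 7
136 = 19×7 + 3
7 = 2×3 + 1
3 = 3×1 + 0  (stop)
So 687/136 = [5; 19, 2, 3].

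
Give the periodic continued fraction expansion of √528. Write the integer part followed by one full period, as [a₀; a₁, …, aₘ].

[22; 1, 44]

a₀ = ⌊√528⌋ = 22.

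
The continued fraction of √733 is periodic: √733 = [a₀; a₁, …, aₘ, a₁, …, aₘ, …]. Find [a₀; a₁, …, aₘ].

a₀ = ⌊√733⌋ = 27.
With m₀=0, d₀=1 and mₖ₊₁ = dₖaₖ − mₖ, dₖ₊₁ = (n − mₖ₊₁²)/dₖ, aₖ₊₁ = ⌊(a₀+mₖ₊₁)/dₖ₊₁⌋:
  k=1: m=27, d=4, a=13
  k=2: m=25, d=27, a=1
  k=3: m=2, d=27, a=1
  k=4: m=25, d=4, a=13
  k=5: m=27, d=1, a=54
d=1 and a=2a₀=54 at k=5, so the next step gives (m, d) = (27, 4) again — its k=1 value — and the period has length 5.

[27; 13, 1, 1, 13, 54]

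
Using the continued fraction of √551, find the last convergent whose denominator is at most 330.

√551 = [23; 2, 8, 1, 8, 2, 46, …] (period length 6).
Convergents:
  p_0/q_0 = 23/1
  p_1/q_1 = 47/2
  p_2/q_2 = 399/17
  p_3/q_3 = 446/19
  p_4/q_4 = 3967/169
  p_5/q_5 = 8380/357
q_4 = 169 ≤ 330 < 357 = q_5, so the answer is 3967/169.

3967/169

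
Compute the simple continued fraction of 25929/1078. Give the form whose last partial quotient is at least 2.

[24; 18, 1, 10, 2, 2]

25929 = 24·1078 + 57
1078 = 18·57 + 52
57 = 1·52 + 5
52 = 10·5 + 2
5 = 2·2 + 1
2 = 2·1 + 0  (stop)
So 25929/1078 = [24; 18, 1, 10, 2, 2].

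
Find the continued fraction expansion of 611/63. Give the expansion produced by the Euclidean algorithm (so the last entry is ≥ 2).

611 = 9·63 + 44
63 = 1·44 + 19
44 = 2·19 + 6
19 = 3·6 + 1
6 = 6·1 + 0  (stop)
So 611/63 = [9; 1, 2, 3, 6].

[9; 1, 2, 3, 6]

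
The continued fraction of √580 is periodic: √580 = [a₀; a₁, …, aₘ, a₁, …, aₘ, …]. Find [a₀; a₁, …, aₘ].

[24; 12, 48]

a₀ = ⌊√580⌋ = 24.
With m₀=0, d₀=1 and mₖ₊₁ = dₖaₖ − mₖ, dₖ₊₁ = (n − mₖ₊₁²)/dₖ, aₖ₊₁ = ⌊(a₀+mₖ₊₁)/dₖ₊₁⌋:
  k=1: m=24, d=4, a=12
  k=2: m=24, d=1, a=48
d=1 and a=2a₀=48 at k=2, so the next step gives (m, d) = (24, 4) again — its k=1 value — and the period has length 2.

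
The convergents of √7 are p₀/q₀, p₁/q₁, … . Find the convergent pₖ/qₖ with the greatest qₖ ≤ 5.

√7 = [2; 1, 1, 1, 4, …] (period length 4).
Convergents:
  p_0/q_0 = 2/1
  p_1/q_1 = 3/1
  p_2/q_2 = 5/2
  p_3/q_3 = 8/3
  p_4/q_4 = 37/14
q_3 = 3 ≤ 5 < 14 = q_4, so the answer is 8/3.

8/3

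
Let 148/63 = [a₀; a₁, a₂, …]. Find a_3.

6

148 = 2·63 + 22   →  a_0 = 2
63 = 2·22 + 19   →  a_1 = 2
22 = 1·19 + 3   →  a_2 = 1
19 = 6·3 + 1   →  a_3 = 6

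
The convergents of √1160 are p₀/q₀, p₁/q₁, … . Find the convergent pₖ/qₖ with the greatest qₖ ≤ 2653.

√1160 = [34; 17, 68, …] (period length 2).
Convergents:
  p_0/q_0 = 34/1
  p_1/q_1 = 579/17
  p_2/q_2 = 39406/1157
  p_3/q_3 = 670481/19686
q_2 = 1157 ≤ 2653 < 19686 = q_3, so the answer is 39406/1157.

39406/1157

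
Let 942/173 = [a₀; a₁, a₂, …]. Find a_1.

2

942 = 5·173 + 77   →  a_0 = 5
173 = 2·77 + 19   →  a_1 = 2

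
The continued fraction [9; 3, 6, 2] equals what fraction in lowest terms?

Fold from the inside: start with 2/1.
  6 + 1/2 = 13/2
  3 + 2/13 = 41/13
  9 + 13/41 = 382/41

382/41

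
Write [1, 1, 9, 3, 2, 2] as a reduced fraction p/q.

Fold from the inside: start with 2/1.
  2 + 1/2 = 5/2
  3 + 2/5 = 17/5
  9 + 5/17 = 158/17
  1 + 17/158 = 175/158
  1 + 158/175 = 333/175

333/175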